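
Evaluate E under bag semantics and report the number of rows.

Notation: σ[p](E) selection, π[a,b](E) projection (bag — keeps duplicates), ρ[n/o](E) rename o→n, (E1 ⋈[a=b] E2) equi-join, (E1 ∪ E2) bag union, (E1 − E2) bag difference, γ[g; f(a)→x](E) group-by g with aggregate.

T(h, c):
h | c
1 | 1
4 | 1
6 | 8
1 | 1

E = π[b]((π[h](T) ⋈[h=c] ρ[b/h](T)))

Stepwise |·|:
  T → 4
  π[h](T) → 4
  T → 4
  ρ[b/h](T) → 4
  (π[h](T) ⋈[h=c] ρ[b/h](T)) → 6
  π[b]((π[h](T) ⋈[h=c] ρ[b/h](T))) → 6

|E| = 6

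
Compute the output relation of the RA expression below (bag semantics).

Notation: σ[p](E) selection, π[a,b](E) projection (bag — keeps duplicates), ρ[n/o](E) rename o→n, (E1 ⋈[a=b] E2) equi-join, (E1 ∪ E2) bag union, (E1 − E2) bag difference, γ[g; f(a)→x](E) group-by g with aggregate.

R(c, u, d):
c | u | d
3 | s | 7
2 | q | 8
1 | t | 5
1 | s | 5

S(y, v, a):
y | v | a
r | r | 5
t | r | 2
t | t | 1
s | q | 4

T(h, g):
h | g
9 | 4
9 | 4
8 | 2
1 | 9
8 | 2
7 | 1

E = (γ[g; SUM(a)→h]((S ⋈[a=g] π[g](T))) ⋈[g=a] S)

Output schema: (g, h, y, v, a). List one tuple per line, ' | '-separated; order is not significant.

Per-node cardinality:
  S → 4
  T → 6
  π[g](T) → 6
  (S ⋈[a=g] π[g](T)) → 5
  γ[g; SUM(a)→h]((S ⋈[a=g] π[g](T))) → 3
  S → 4
  (γ[g; SUM(a)→h]((S ⋈[a=g] π[g](T))) ⋈[g=a] S) → 3

== RESULT ==
g | h | y | v | a
1 | 1 | t | t | 1
2 | 4 | t | r | 2
4 | 8 | s | q | 4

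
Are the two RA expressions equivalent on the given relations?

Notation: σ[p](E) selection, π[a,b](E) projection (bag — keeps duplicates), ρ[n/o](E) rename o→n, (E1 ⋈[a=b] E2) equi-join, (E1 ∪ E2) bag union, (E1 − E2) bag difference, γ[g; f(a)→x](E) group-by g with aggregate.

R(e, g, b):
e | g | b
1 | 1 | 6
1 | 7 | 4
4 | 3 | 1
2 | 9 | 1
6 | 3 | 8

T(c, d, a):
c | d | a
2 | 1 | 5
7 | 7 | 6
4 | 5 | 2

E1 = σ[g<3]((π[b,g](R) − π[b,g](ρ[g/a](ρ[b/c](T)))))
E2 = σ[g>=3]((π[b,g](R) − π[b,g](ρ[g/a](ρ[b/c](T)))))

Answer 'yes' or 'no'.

E1 stepwise |·|:
  R → 5
  π[b,g](R) → 5
  T → 3
  ρ[b/c](T) → 3
  ρ[g/a](ρ[b/c](T)) → 3
  π[b,g](ρ[g/a](ρ[b/c](T))) → 3
  (π[b,g](R) − π[b,g](ρ[g/a](ρ[b/c](T)))) → 5
  σ[g<3]((π[b,g](R) − π[b,g](ρ[g/a](ρ[b/c](T))))) → 1
E2 stepwise |·|:
  R → 5
  π[b,g](R) → 5
  T → 3
  ρ[b/c](T) → 3
  ρ[g/a](ρ[b/c](T)) → 3
  π[b,g](ρ[g/a](ρ[b/c](T))) → 3
  (π[b,g](R) − π[b,g](ρ[g/a](ρ[b/c](T)))) → 5
  σ[g>=3]((π[b,g](R) − π[b,g](ρ[g/a](ρ[b/c](T))))) → 4

E1 result:
b | g
6 | 1
E2 result:
b | g
1 | 3
1 | 9
4 | 7
8 | 3
Witness: (8, 3) appears 0× in E1 but 1× in E2.

no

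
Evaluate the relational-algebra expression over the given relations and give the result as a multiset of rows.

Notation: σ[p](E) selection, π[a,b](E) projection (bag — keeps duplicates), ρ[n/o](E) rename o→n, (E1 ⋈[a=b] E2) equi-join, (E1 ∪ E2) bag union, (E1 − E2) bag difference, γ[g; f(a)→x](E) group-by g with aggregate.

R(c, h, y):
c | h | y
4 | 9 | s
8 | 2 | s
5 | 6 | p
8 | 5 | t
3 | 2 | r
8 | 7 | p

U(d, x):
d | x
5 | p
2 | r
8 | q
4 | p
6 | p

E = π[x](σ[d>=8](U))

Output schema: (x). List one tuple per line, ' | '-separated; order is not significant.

Subexpression sizes:
  U → 5
  σ[d>=8](U) → 1
  π[x](σ[d>=8](U)) → 1

== RESULT ==
x
q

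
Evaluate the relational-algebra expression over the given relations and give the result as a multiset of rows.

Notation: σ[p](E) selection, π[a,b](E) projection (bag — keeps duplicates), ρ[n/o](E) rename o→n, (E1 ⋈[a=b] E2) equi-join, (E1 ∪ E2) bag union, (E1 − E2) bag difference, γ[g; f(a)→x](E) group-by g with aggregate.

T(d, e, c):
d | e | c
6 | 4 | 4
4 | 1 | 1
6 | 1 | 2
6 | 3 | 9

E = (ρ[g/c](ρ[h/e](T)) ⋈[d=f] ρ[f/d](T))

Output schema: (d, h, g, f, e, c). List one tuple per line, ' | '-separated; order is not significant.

Per-node cardinality:
  T → 4
  ρ[h/e](T) → 4
  ρ[g/c](ρ[h/e](T)) → 4
  T → 4
  ρ[f/d](T) → 4
  (ρ[g/c](ρ[h/e](T)) ⋈[d=f] ρ[f/d](T)) → 10

== RESULT ==
d | h | g | f | e | c
4 | 1 | 1 | 4 | 1 | 1
6 | 1 | 2 | 6 | 1 | 2
6 | 1 | 2 | 6 | 3 | 9
6 | 1 | 2 | 6 | 4 | 4
6 | 3 | 9 | 6 | 1 | 2
6 | 3 | 9 | 6 | 3 | 9
6 | 3 | 9 | 6 | 4 | 4
6 | 4 | 4 | 6 | 1 | 2
6 | 4 | 4 | 6 | 3 | 9
6 | 4 | 4 | 6 | 4 | 4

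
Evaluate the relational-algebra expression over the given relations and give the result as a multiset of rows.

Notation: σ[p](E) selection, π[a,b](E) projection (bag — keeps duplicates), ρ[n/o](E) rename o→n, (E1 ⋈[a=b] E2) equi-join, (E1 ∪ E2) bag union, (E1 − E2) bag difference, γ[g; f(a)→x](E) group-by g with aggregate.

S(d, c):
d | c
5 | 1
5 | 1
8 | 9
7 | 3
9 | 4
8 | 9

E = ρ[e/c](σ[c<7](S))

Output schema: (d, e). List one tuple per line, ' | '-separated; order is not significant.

Row counts bottom-up:
  S → 6
  σ[c<7](S) → 4
  ρ[e/c](σ[c<7](S)) → 4

== RESULT ==
d | e
5 | 1
5 | 1
7 | 3
9 | 4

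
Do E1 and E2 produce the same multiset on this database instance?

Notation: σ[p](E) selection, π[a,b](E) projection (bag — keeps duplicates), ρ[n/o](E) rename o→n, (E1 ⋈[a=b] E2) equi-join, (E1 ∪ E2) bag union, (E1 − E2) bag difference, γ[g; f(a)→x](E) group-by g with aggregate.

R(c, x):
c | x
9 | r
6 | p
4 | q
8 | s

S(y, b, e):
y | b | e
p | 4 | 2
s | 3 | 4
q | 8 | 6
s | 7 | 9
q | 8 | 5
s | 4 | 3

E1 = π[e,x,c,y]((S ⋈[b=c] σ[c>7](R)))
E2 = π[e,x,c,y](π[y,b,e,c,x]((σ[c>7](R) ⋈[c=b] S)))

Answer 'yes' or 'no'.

E1 per-node cardinality:
  S → 6
  R → 4
  σ[c>7](R) → 2
  (S ⋈[b=c] σ[c>7](R)) → 2
  π[e,x,c,y]((S ⋈[b=c] σ[c>7](R))) → 2
E2 per-node cardinality:
  R → 4
  σ[c>7](R) → 2
  S → 6
  (σ[c>7](R) ⋈[c=b] S) → 2
  π[y,b,e,c,x]((σ[c>7](R) ⋈[c=b] S)) → 2
  π[e,x,c,y](π[y,b,e,c,x]((σ[c>7](R) ⋈[c=b] S))) → 2

E1 and E2 produce the same multiset:
e | x | c | y
5 | s | 8 | q
6 | s | 8 | q

yes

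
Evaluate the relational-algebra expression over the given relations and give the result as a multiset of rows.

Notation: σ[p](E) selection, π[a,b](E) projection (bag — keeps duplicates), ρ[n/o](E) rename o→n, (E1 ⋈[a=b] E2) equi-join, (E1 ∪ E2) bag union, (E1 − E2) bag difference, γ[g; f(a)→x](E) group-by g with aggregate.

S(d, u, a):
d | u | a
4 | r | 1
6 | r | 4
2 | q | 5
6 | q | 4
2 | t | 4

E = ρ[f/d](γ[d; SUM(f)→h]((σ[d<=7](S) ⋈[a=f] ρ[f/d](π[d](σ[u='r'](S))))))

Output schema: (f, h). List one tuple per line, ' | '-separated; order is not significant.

Subexpression sizes:
  S → 5
  σ[d<=7](S) → 5
  S → 5
  σ[u='r'](S) → 2
  π[d](σ[u='r'](S)) → 2
  ρ[f/d](π[d](σ[u='r'](S))) → 2
  (σ[d<=7](S) ⋈[a=f] ρ[f/d](π[d](σ[u='r'](S)))) → 3
  γ[d; SUM(f)→h]((σ[d<=7](S) ⋈[a=f] ρ[f/d](π[d](σ[u='r'](S))))) → 2
  ρ[f/d](γ[d; SUM(f)→h]((σ[d<=7](S) ⋈[a=f] ρ[f/d](π[d](σ[u='r'](S)))))) → 2

== RESULT ==
f | h
2 | 4
6 | 8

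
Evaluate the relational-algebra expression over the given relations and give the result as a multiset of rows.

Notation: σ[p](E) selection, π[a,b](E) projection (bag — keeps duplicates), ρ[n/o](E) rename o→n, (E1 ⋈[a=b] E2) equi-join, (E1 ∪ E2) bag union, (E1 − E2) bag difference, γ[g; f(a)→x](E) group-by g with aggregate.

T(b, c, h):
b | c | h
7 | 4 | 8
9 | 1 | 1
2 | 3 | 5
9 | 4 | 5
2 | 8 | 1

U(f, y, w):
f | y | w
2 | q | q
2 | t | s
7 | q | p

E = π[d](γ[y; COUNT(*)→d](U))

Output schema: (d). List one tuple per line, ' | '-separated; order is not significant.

Subexpression sizes:
  U → 3
  γ[y; COUNT(*)→d](U) → 2
  π[d](γ[y; COUNT(*)→d](U)) → 2

== RESULT ==
d
1
2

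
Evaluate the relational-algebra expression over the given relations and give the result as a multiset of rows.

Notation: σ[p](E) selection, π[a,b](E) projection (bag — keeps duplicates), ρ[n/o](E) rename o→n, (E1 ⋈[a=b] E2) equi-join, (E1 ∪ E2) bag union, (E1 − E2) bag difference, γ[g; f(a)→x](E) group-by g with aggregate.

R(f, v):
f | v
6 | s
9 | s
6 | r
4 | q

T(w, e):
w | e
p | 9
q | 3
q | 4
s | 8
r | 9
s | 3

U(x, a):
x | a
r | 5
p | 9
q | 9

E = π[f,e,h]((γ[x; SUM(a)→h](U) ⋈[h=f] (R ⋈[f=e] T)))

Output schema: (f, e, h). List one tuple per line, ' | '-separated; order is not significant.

Stepwise |·|:
  U → 3
  γ[x; SUM(a)→h](U) → 3
  R → 4
  T → 6
  (R ⋈[f=e] T) → 3
  (γ[x; SUM(a)→h](U) ⋈[h=f] (R ⋈[f=e] T)) → 4
  π[f,e,h]((γ[x; SUM(a)→h](U) ⋈[h=f] (R ⋈[f=e] T))) → 4

== RESULT ==
f | e | h
9 | 9 | 9
9 | 9 | 9
9 | 9 | 9
9 | 9 | 9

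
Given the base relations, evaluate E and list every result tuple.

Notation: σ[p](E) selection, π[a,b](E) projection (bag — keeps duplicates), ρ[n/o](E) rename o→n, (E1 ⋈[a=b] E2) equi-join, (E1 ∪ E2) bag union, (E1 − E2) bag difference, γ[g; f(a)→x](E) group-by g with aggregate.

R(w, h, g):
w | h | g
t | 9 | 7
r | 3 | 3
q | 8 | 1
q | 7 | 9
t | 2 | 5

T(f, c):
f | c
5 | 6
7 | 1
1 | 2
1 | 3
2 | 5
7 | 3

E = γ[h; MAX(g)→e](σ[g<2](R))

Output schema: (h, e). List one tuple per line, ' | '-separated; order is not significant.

Subexpression sizes:
  R → 5
  σ[g<2](R) → 1
  γ[h; MAX(g)→e](σ[g<2](R)) → 1

== RESULT ==
h | e
8 | 1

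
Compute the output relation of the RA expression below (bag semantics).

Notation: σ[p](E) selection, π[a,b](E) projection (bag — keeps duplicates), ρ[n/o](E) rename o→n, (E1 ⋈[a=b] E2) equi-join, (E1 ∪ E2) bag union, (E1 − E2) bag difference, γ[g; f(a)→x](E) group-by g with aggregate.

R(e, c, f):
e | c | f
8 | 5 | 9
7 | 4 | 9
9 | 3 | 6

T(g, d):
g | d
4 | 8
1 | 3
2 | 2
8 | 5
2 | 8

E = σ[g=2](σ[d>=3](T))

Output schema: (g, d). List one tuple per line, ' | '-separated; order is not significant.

Stepwise |·|:
  T → 5
  σ[d>=3](T) → 4
  σ[g=2](σ[d>=3](T)) → 1

== RESULT ==
g | d
2 | 8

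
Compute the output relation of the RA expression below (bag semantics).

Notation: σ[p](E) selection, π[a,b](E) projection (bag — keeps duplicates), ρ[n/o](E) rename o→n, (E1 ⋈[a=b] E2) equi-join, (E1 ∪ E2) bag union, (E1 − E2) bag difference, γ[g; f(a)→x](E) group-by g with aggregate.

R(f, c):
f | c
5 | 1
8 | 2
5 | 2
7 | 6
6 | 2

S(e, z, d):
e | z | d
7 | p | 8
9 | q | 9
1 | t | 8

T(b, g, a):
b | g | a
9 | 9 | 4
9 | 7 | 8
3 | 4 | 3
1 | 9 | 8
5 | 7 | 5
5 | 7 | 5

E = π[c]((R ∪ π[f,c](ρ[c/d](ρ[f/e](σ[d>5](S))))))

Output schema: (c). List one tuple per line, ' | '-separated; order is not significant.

Row counts bottom-up:
  R → 5
  S → 3
  σ[d>5](S) → 3
  ρ[f/e](σ[d>5](S)) → 3
  ρ[c/d](ρ[f/e](σ[d>5](S))) → 3
  π[f,c](ρ[c/d](ρ[f/e](σ[d>5](S)))) → 3
  (R ∪ π[f,c](ρ[c/d](ρ[f/e](σ[d>5](S))))) → 8
  π[c]((R ∪ π[f,c](ρ[c/d](ρ[f/e](σ[d>5](S)))))) → 8

== RESULT ==
c
1
2
2
2
6
8
8
9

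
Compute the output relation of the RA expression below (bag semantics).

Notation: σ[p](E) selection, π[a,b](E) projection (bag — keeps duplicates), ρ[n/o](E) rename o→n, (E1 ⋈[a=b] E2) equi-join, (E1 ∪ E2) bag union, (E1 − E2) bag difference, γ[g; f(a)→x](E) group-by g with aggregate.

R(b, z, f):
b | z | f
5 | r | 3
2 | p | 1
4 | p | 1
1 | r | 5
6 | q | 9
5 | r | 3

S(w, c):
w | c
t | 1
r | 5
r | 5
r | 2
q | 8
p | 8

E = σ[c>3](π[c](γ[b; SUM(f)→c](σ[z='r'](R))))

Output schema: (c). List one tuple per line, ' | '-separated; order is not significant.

Per-node cardinality:
  R → 6
  σ[z='r'](R) → 3
  γ[b; SUM(f)→c](σ[z='r'](R)) → 2
  π[c](γ[b; SUM(f)→c](σ[z='r'](R))) → 2
  σ[c>3](π[c](γ[b; SUM(f)→c](σ[z='r'](R)))) → 2

== RESULT ==
c
5
6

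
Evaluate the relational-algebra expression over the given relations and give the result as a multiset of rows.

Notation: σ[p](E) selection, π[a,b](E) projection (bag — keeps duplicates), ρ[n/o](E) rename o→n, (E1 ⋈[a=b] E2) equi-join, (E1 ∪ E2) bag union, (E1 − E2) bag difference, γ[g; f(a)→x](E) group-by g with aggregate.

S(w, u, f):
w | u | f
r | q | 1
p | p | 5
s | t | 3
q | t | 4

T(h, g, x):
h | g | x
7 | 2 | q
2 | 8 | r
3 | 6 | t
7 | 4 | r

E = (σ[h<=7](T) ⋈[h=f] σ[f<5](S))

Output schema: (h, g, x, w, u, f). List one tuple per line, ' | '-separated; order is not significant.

Subexpression sizes:
  T → 4
  σ[h<=7](T) → 4
  S → 4
  σ[f<5](S) → 3
  (σ[h<=7](T) ⋈[h=f] σ[f<5](S)) → 1

== RESULT ==
h | g | x | w | u | f
3 | 6 | t | s | t | 3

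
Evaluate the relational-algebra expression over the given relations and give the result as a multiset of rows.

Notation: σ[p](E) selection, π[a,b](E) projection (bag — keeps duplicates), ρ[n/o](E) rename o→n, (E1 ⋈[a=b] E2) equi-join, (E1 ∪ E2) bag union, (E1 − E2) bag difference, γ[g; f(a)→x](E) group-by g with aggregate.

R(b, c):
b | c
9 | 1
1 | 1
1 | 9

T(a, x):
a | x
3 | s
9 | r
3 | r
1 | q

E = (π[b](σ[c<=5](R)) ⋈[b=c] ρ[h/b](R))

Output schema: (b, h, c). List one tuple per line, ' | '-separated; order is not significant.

Row counts bottom-up:
  R → 3
  σ[c<=5](R) → 2
  π[b](σ[c<=5](R)) → 2
  R → 3
  ρ[h/b](R) → 3
  (π[b](σ[c<=5](R)) ⋈[b=c] ρ[h/b](R)) → 3

== RESULT ==
b | h | c
1 | 1 | 1
1 | 9 | 1
9 | 1 | 9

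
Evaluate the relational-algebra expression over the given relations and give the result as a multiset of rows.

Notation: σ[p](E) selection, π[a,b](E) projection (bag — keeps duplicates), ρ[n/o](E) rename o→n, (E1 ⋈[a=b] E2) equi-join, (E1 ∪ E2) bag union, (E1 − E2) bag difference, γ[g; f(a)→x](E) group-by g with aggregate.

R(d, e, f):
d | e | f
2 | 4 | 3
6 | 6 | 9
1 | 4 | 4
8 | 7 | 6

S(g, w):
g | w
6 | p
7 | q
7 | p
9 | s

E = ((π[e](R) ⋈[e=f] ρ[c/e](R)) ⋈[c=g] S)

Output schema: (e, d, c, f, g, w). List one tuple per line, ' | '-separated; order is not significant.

Per-node cardinality:
  R → 4
  π[e](R) → 4
  R → 4
  ρ[c/e](R) → 4
  (π[e](R) ⋈[e=f] ρ[c/e](R)) → 3
  S → 4
  ((π[e](R) ⋈[e=f] ρ[c/e](R)) ⋈[c=g] S) → 2

== RESULT ==
e | d | c | f | g | w
6 | 8 | 7 | 6 | 7 | p
6 | 8 | 7 | 6 | 7 | q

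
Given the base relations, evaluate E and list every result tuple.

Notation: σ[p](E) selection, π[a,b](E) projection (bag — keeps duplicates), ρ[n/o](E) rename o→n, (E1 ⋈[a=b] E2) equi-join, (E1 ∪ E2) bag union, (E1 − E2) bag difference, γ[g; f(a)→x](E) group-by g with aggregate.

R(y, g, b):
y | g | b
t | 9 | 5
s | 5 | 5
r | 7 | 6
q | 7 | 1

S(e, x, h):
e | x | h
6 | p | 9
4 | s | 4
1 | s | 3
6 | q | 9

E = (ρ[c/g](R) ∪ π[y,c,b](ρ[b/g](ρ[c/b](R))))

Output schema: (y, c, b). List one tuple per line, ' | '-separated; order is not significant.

Subexpression sizes:
  R → 4
  ρ[c/g](R) → 4
  R → 4
  ρ[c/b](R) → 4
  ρ[b/g](ρ[c/b](R)) → 4
  π[y,c,b](ρ[b/g](ρ[c/b](R))) → 4
  (ρ[c/g](R) ∪ π[y,c,b](ρ[b/g](ρ[c/b](R)))) → 8

== RESULT ==
y | c | b
q | 1 | 7
q | 7 | 1
r | 6 | 7
r | 7 | 6
s | 5 | 5
s | 5 | 5
t | 5 | 9
t | 9 | 5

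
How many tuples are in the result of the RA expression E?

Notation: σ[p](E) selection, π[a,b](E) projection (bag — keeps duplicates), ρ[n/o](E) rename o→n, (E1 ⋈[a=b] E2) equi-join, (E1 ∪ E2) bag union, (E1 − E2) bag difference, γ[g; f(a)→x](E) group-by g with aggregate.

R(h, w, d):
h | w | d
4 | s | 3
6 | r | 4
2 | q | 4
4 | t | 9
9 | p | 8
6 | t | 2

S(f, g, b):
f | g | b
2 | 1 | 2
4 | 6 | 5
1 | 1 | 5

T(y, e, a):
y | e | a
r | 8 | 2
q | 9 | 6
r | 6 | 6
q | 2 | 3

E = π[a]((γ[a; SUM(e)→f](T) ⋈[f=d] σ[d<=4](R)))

Stepwise |·|:
  T → 4
  γ[a; SUM(e)→f](T) → 3
  R → 6
  σ[d<=4](R) → 4
  (γ[a; SUM(e)→f](T) ⋈[f=d] σ[d<=4](R)) → 1
  π[a]((γ[a; SUM(e)→f](T) ⋈[f=d] σ[d<=4](R))) → 1

|E| = 1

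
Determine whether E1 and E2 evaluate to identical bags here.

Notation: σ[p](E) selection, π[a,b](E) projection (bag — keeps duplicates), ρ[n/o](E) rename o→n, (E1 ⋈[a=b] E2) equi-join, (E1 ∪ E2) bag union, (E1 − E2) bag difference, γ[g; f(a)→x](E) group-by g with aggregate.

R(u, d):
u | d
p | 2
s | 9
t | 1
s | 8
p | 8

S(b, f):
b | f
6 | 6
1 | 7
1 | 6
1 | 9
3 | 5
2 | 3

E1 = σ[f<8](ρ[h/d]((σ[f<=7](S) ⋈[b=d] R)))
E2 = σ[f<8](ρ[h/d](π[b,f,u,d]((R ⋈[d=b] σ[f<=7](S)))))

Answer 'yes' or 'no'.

E1 per-node cardinality:
  S → 6
  σ[f<=7](S) → 5
  R → 5
  (σ[f<=7](S) ⋈[b=d] R) → 3
  ρ[h/d]((σ[f<=7](S) ⋈[b=d] R)) → 3
  σ[f<8](ρ[h/d]((σ[f<=7](S) ⋈[b=d] R))) → 3
E2 per-node cardinality:
  R → 5
  S → 6
  σ[f<=7](S) → 5
  (R ⋈[d=b] σ[f<=7](S)) → 3
  π[b,f,u,d]((R ⋈[d=b] σ[f<=7](S))) → 3
  ρ[h/d](π[b,f,u,d]((R ⋈[d=b] σ[f<=7](S)))) → 3
  σ[f<8](ρ[h/d](π[b,f,u,d]((R ⋈[d=b] σ[f<=7](S))))) → 3

E1 and E2 produce the same multiset:
b | f | u | h
1 | 6 | t | 1
1 | 7 | t | 1
2 | 3 | p | 2

yes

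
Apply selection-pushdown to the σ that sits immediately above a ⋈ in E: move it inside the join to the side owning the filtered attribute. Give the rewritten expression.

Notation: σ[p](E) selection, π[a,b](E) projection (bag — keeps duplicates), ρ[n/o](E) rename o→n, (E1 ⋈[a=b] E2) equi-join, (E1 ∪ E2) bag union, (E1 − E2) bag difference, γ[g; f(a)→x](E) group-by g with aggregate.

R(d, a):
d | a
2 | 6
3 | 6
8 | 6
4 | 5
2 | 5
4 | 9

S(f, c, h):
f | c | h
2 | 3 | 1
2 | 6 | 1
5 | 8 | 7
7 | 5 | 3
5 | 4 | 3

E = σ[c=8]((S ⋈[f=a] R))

σ filters on c, owned by the left side.
E' = (σ[c=8](S) ⋈[f=a] R)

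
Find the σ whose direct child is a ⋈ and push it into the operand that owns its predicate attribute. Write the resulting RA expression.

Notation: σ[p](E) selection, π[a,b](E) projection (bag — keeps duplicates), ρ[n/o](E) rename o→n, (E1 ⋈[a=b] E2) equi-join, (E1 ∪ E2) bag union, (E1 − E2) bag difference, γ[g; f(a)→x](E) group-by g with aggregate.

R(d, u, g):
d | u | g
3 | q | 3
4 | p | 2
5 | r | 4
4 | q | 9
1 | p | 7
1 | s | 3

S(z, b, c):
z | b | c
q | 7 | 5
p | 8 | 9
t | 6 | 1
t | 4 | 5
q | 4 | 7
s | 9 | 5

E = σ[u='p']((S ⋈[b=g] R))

σ filters on u, owned by the right side.
E' = (S ⋈[b=g] σ[u='p'](R))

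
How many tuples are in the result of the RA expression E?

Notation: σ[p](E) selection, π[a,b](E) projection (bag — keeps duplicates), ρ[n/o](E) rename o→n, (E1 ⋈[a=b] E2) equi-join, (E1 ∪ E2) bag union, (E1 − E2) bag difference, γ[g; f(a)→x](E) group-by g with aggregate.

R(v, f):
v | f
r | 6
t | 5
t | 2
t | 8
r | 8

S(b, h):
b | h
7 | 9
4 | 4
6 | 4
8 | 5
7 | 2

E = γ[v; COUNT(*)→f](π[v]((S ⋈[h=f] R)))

Row counts bottom-up:
  S → 5
  R → 5
  (S ⋈[h=f] R) → 2
  π[v]((S ⋈[h=f] R)) → 2
  γ[v; COUNT(*)→f](π[v]((S ⋈[h=f] R))) → 1

|E| = 1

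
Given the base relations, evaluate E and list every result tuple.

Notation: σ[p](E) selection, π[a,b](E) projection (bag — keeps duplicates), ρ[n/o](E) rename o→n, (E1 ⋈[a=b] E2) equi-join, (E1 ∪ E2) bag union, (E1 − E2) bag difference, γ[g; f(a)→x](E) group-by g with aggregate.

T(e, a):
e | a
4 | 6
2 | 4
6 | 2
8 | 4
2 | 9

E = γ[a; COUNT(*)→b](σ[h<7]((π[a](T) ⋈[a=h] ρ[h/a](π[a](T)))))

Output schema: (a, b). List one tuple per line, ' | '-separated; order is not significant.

Stepwise |·|:
  T → 5
  π[a](T) → 5
  T → 5
  π[a](T) → 5
  ρ[h/a](π[a](T)) → 5
  (π[a](T) ⋈[a=h] ρ[h/a](π[a](T))) → 7
  σ[h<7]((π[a](T) ⋈[a=h] ρ[h/a](π[a](T)))) → 6
  γ[a; COUNT(*)→b](σ[h<7]((π[a](T) ⋈[a=h] ρ[h/a](π[a](T))))) → 3

== RESULT ==
a | b
2 | 1
4 | 4
6 | 1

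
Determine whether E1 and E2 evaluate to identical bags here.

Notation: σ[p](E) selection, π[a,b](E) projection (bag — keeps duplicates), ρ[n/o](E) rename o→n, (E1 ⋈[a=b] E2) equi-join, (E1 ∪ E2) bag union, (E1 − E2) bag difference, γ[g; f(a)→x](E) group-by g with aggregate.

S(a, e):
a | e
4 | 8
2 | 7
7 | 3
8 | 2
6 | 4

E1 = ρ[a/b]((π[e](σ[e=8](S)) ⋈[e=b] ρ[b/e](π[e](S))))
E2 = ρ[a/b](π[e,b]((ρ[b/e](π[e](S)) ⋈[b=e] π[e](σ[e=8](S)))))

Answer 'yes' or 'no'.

E1 row counts bottom-up:
  S → 5
  σ[e=8](S) → 1
  π[e](σ[e=8](S)) → 1
  S → 5
  π[e](S) → 5
  ρ[b/e](π[e](S)) → 5
  (π[e](σ[e=8](S)) ⋈[e=b] ρ[b/e](π[e](S))) → 1
  ρ[a/b]((π[e](σ[e=8](S)) ⋈[e=b] ρ[b/e](π[e](S)))) → 1
E2 row counts bottom-up:
  S → 5
  π[e](S) → 5
  ρ[b/e](π[e](S)) → 5
  S → 5
  σ[e=8](S) → 1
  π[e](σ[e=8](S)) → 1
  (ρ[b/e](π[e](S)) ⋈[b=e] π[e](σ[e=8](S))) → 1
  π[e,b]((ρ[b/e](π[e](S)) ⋈[b=e] π[e](σ[e=8](S)))) → 1
  ρ[a/b](π[e,b]((ρ[b/e](π[e](S)) ⋈[b=e] π[e](σ[e=8](S))))) → 1

E1 and E2 produce the same multiset:
e | a
8 | 8

yes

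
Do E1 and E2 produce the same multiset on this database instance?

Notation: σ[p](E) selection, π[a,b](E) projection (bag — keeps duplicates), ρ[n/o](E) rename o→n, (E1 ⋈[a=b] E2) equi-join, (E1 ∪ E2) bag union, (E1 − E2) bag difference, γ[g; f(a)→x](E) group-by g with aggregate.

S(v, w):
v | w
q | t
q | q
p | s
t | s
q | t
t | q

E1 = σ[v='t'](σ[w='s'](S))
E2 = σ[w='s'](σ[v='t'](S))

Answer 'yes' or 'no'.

E1 row counts bottom-up:
  S → 6
  σ[w='s'](S) → 2
  σ[v='t'](σ[w='s'](S)) → 1
E2 row counts bottom-up:
  S → 6
  σ[v='t'](S) → 2
  σ[w='s'](σ[v='t'](S)) → 1

E1 and E2 produce the same multiset:
v | w
t | s

yes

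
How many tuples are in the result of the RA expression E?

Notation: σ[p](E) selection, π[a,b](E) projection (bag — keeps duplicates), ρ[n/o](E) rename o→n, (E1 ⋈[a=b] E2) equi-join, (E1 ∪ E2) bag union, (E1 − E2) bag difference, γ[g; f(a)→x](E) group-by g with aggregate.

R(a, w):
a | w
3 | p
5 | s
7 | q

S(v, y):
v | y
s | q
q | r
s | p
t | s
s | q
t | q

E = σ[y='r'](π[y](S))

Subexpression sizes:
  S → 6
  π[y](S) → 6
  σ[y='r'](π[y](S)) → 1

|E| = 1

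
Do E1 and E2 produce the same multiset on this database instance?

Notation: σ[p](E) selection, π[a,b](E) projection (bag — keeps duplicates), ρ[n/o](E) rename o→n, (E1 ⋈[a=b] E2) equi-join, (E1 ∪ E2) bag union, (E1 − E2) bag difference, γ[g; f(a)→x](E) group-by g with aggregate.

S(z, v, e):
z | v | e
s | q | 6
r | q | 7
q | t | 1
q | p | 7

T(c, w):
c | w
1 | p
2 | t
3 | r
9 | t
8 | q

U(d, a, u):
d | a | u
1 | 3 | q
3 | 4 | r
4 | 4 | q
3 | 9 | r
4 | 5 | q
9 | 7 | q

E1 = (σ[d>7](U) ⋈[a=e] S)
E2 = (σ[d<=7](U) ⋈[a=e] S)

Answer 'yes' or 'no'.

E1 subexpression sizes:
  U → 6
  σ[d>7](U) → 1
  S → 4
  (σ[d>7](U) ⋈[a=e] S) → 2
E2 subexpression sizes:
  U → 6
  σ[d<=7](U) → 5
  S → 4
  (σ[d<=7](U) ⋈[a=e] S) → 0

E1 result:
d | a | u | z | v | e
9 | 7 | q | q | p | 7
9 | 7 | q | r | q | 7
E2 result:
d | a | u | z | v | e
(0 rows)
Witness: (9, 7, 'q', 'r', 'q', 7) appears 1× in E1 but 0× in E2.

no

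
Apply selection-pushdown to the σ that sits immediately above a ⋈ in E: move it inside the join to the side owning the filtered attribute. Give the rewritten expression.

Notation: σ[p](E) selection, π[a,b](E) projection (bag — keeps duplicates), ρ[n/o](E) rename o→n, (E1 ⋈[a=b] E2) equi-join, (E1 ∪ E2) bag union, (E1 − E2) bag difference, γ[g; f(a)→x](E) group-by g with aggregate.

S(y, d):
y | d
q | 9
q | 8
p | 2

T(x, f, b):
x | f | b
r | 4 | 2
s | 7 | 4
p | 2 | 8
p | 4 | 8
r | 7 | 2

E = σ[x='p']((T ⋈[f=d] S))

σ filters on x, owned by the left side.
E' = (σ[x='p'](T) ⋈[f=d] S)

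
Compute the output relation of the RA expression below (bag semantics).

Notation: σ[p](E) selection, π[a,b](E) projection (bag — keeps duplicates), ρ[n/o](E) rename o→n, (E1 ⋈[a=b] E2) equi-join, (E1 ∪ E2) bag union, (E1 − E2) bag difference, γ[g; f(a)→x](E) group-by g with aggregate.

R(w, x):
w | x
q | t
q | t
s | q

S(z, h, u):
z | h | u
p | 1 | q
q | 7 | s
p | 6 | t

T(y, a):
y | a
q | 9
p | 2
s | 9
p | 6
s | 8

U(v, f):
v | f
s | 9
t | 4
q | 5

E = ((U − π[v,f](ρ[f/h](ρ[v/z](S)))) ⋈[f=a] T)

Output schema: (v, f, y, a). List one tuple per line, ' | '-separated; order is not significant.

Stepwise |·|:
  U → 3
  S → 3
  ρ[v/z](S) → 3
  ρ[f/h](ρ[v/z](S)) → 3
  π[v,f](ρ[f/h](ρ[v/z](S))) → 3
  (U − π[v,f](ρ[f/h](ρ[v/z](S)))) → 3
  T → 5
  ((U − π[v,f](ρ[f/h](ρ[v/z](S)))) ⋈[f=a] T) → 2

== RESULT ==
v | f | y | a
s | 9 | q | 9
s | 9 | s | 9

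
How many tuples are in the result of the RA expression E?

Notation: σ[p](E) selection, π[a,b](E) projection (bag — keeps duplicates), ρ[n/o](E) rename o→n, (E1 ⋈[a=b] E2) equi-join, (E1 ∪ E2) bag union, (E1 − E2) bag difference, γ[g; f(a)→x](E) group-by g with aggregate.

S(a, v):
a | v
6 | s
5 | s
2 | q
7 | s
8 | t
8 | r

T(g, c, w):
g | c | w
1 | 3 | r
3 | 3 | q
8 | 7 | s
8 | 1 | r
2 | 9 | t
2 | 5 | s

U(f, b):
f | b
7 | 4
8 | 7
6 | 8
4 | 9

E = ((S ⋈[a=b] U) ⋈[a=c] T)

Per-node cardinality:
  S → 6
  U → 4
  (S ⋈[a=b] U) → 3
  T → 6
  ((S ⋈[a=b] U) ⋈[a=c] T) → 1

|E| = 1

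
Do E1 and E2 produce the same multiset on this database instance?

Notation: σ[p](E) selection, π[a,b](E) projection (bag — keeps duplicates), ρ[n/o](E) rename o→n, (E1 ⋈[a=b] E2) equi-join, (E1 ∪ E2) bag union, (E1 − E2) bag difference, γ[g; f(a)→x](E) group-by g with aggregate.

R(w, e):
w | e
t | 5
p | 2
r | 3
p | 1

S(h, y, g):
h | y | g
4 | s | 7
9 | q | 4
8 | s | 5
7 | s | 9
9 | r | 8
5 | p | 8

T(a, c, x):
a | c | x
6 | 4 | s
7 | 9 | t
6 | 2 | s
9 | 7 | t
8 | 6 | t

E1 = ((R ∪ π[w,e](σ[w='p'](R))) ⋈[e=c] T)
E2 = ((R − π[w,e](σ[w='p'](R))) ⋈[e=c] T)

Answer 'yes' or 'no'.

E1 subexpression sizes:
  R → 4
  R → 4
  σ[w='p'](R) → 2
  π[w,e](σ[w='p'](R)) → 2
  (R ∪ π[w,e](σ[w='p'](R))) → 6
  T → 5
  ((R ∪ π[w,e](σ[w='p'](R))) ⋈[e=c] T) → 2
E2 subexpression sizes:
  R → 4
  R → 4
  σ[w='p'](R) → 2
  π[w,e](σ[w='p'](R)) → 2
  (R − π[w,e](σ[w='p'](R))) → 2
  T → 5
  ((R − π[w,e](σ[w='p'](R))) ⋈[e=c] T) → 0

E1 result:
w | e | a | c | x
p | 2 | 6 | 2 | s
p | 2 | 6 | 2 | s
E2 result:
w | e | a | c | x
(0 rows)
Witness: ('p', 2, 6, 2, 's') appears 2× in E1 but 0× in E2.

no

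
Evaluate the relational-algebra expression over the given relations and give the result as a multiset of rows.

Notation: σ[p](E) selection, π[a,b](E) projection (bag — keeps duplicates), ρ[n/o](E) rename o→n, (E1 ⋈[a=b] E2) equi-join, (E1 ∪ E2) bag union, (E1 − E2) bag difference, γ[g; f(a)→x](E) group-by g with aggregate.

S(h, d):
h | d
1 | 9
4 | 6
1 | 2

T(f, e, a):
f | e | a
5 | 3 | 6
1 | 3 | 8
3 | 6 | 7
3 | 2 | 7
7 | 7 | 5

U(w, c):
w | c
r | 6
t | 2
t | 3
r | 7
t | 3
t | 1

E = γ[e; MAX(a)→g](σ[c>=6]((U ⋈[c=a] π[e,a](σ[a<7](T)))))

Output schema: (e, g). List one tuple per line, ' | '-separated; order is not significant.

Row counts bottom-up:
  U → 6
  T → 5
  σ[a<7](T) → 2
  π[e,a](σ[a<7](T)) → 2
  (U ⋈[c=a] π[e,a](σ[a<7](T))) → 1
  σ[c>=6]((U ⋈[c=a] π[e,a](σ[a<7](T)))) → 1
  γ[e; MAX(a)→g](σ[c>=6]((U ⋈[c=a] π[e,a](σ[a<7](T))))) → 1

== RESULT ==
e | g
3 | 6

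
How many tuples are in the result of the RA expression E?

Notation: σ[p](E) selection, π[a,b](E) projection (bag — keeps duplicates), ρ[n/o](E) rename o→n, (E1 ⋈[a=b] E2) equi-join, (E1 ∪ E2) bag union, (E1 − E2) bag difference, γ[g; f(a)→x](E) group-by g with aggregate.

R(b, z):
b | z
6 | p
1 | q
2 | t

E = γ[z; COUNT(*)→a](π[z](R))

Per-node cardinality:
  R → 3
  π[z](R) → 3
  γ[z; COUNT(*)→a](π[z](R)) → 3

|E| = 3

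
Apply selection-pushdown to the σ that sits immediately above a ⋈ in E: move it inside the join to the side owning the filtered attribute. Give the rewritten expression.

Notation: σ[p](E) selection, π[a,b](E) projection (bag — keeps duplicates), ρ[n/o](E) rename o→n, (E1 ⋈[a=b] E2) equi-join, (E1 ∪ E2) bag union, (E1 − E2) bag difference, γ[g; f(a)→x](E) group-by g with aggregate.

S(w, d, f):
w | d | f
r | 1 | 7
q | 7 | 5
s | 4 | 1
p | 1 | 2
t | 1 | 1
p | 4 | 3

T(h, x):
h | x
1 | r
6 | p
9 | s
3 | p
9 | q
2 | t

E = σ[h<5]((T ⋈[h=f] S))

σ filters on h, owned by the left side.
E' = (σ[h<5](T) ⋈[h=f] S)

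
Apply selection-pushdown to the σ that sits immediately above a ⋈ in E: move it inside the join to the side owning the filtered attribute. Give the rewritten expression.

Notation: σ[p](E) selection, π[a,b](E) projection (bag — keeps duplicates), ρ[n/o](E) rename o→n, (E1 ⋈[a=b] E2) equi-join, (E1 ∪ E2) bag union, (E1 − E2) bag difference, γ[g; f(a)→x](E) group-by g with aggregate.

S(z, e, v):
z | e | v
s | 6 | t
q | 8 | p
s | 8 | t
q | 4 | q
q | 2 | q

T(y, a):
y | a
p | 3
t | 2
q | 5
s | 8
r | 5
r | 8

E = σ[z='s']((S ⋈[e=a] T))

σ filters on z, owned by the left side.
E' = (σ[z='s'](S) ⋈[e=a] T)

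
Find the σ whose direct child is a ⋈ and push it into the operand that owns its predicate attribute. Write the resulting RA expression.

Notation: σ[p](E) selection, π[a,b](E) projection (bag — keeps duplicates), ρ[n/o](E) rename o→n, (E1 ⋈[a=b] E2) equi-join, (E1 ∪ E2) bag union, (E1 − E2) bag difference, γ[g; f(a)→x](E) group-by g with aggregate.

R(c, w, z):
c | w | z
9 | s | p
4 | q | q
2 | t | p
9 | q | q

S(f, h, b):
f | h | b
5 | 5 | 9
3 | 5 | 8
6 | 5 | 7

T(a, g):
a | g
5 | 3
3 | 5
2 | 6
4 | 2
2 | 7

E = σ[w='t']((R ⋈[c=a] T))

σ filters on w, owned by the left side.
E' = (σ[w='t'](R) ⋈[c=a] T)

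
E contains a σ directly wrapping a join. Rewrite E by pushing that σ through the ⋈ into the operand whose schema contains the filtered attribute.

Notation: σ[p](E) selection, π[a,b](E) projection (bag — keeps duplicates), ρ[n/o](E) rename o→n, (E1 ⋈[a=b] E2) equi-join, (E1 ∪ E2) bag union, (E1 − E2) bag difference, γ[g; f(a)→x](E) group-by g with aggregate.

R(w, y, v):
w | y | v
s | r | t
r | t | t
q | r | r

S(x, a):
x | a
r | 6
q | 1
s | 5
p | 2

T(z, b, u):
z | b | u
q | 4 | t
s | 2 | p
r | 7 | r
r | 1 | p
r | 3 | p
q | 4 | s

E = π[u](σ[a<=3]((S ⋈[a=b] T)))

σ filters on a, owned by the left side.
E' = π[u]((σ[a<=3](S) ⋈[a=b] T))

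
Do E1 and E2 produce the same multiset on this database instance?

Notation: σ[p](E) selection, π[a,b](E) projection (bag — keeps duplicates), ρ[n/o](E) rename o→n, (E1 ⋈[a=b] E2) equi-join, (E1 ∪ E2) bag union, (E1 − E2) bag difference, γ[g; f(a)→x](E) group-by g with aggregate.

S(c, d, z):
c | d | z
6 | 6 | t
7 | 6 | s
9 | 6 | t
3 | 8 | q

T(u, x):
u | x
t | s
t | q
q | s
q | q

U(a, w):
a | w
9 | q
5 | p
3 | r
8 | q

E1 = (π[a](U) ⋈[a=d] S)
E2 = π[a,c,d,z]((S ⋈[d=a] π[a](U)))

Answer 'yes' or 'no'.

E1 subexpression sizes:
  U → 4
  π[a](U) → 4
  S → 4
  (π[a](U) ⋈[a=d] S) → 1
E2 subexpression sizes:
  S → 4
  U → 4
  π[a](U) → 4
  (S ⋈[d=a] π[a](U)) → 1
  π[a,c,d,z]((S ⋈[d=a] π[a](U))) → 1

E1 and E2 produce the same multiset:
a | c | d | z
8 | 3 | 8 | q

yes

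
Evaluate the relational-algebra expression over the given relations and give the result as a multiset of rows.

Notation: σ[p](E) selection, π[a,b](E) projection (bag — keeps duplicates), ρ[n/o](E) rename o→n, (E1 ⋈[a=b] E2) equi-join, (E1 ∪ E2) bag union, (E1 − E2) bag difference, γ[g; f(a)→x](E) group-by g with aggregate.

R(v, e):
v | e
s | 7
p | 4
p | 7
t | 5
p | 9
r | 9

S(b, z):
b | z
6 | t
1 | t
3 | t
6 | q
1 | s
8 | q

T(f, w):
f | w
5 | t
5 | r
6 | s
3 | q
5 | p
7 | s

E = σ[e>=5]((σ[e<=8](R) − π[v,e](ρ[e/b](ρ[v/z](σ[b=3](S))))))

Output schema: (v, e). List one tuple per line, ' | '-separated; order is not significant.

Stepwise |·|:
  R → 6
  σ[e<=8](R) → 4
  S → 6
  σ[b=3](S) → 1
  ρ[v/z](σ[b=3](S)) → 1
  ρ[e/b](ρ[v/z](σ[b=3](S))) → 1
  π[v,e](ρ[e/b](ρ[v/z](σ[b=3](S)))) → 1
  (σ[e<=8](R) − π[v,e](ρ[e/b](ρ[v/z](σ[b=3](S))))) → 4
  σ[e>=5]((σ[e<=8](R) − π[v,e](ρ[e/b](ρ[v/z](σ[b=3](S)))))) → 3

== RESULT ==
v | e
p | 7
s | 7
t | 5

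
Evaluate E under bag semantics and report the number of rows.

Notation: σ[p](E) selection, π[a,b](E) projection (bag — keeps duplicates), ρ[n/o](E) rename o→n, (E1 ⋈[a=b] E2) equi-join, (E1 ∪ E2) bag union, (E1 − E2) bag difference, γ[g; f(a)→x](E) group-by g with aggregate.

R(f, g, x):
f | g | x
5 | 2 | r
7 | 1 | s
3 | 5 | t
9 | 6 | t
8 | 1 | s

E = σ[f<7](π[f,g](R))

Row counts bottom-up:
  R → 5
  π[f,g](R) → 5
  σ[f<7](π[f,g](R)) → 2

|E| = 2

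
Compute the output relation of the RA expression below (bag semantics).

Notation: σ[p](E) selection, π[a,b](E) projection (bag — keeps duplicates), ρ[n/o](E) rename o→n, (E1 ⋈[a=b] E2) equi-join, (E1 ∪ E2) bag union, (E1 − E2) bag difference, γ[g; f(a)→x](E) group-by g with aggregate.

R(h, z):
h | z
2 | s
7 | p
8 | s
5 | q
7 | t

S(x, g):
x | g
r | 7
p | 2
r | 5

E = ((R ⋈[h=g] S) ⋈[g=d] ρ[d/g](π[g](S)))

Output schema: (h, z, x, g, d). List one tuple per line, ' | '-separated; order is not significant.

Per-node cardinality:
  R → 5
  S → 3
  (R ⋈[h=g] S) → 4
  S → 3
  π[g](S) → 3
  ρ[d/g](π[g](S)) → 3
  ((R ⋈[h=g] S) ⋈[g=d] ρ[d/g](π[g](S))) → 4

== RESULT ==
h | z | x | g | d
2 | s | p | 2 | 2
5 | q | r | 5 | 5
7 | p | r | 7 | 7
7 | t | r | 7 | 7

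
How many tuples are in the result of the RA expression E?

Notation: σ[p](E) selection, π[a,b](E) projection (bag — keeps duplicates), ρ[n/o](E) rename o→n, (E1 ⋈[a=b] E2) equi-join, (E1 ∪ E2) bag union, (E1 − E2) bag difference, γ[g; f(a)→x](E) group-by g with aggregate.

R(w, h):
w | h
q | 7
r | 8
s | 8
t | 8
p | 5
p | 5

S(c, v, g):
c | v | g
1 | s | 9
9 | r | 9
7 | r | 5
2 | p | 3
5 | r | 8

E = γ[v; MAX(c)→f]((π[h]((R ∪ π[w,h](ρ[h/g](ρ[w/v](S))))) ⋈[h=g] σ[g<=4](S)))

Row counts bottom-up:
  R → 6
  S → 5
  ρ[w/v](S) → 5
  ρ[h/g](ρ[w/v](S)) → 5
  π[w,h](ρ[h/g](ρ[w/v](S))) → 5
  (R ∪ π[w,h](ρ[h/g](ρ[w/v](S)))) → 11
  π[h]((R ∪ π[w,h](ρ[h/g](ρ[w/v](S))))) → 11
  S → 5
  σ[g<=4](S) → 1
  (π[h]((R ∪ π[w,h](ρ[h/g](ρ[w/v](S))))) ⋈[h=g] σ[g<=4](S)) → 1
  γ[v; MAX(c)→f]((π[h]((R ∪ π[w,h](ρ[h/g](ρ[w/v](S))))) ⋈[h=g] σ[g<=4](S))) → 1

|E| = 1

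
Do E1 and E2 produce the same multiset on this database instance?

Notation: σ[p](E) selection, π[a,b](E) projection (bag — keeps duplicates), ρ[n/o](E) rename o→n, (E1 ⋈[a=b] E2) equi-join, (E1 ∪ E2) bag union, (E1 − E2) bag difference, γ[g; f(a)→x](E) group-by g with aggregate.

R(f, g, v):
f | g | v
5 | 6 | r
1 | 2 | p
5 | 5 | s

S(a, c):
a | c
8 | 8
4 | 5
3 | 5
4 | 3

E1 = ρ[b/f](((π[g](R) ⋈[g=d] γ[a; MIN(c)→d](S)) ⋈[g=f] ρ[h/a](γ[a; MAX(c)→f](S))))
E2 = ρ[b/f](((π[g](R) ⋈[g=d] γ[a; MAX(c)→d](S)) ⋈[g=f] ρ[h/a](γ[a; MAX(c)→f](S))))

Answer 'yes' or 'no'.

E1 row counts bottom-up:
  R → 3
  π[g](R) → 3
  S → 4
  γ[a; MIN(c)→d](S) → 3
  (π[g](R) ⋈[g=d] γ[a; MIN(c)→d](S)) → 1
  S → 4
  γ[a; MAX(c)→f](S) → 3
  ρ[h/a](γ[a; MAX(c)→f](S)) → 3
  ((π[g](R) ⋈[g=d] γ[a; MIN(c)→d](S)) ⋈[g=f] ρ[h/a](γ[a; MAX(c)→f](S))) → 2
  ρ[b/f](((π[g](R) ⋈[g=d] γ[a; MIN(c)→d](S)) ⋈[g=f] ρ[h/a](γ[a; MAX(c)→f](S)))) → 2
E2 row counts bottom-up:
  R → 3
  π[g](R) → 3
  S → 4
  γ[a; MAX(c)→d](S) → 3
  (π[g](R) ⋈[g=d] γ[a; MAX(c)→d](S)) → 2
  S → 4
  γ[a; MAX(c)→f](S) → 3
  ρ[h/a](γ[a; MAX(c)→f](S)) → 3
  ((π[g](R) ⋈[g=d] γ[a; MAX(c)→d](S)) ⋈[g=f] ρ[h/a](γ[a; MAX(c)→f](S))) → 4
  ρ[b/f](((π[g](R) ⋈[g=d] γ[a; MAX(c)→d](S)) ⋈[g=f] ρ[h/a](γ[a; MAX(c)→f](S)))) → 4

E1 result:
g | a | d | h | b
5 | 3 | 5 | 3 | 5
5 | 3 | 5 | 4 | 5
E2 result:
g | a | d | h | b
5 | 3 | 5 | 3 | 5
5 | 3 | 5 | 4 | 5
5 | 4 | 5 | 3 | 5
5 | 4 | 5 | 4 | 5
Witness: (5, 4, 5, 3, 5) appears 0× in E1 but 1× in E2.

no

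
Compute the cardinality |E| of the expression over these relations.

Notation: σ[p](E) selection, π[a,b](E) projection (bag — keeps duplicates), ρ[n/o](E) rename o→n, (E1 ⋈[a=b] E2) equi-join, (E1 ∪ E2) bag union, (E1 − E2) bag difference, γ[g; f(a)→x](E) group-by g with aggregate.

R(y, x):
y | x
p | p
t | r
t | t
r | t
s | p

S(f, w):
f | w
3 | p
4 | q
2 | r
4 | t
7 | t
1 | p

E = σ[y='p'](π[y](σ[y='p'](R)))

Per-node cardinality:
  R → 5
  σ[y='p'](R) → 1
  π[y](σ[y='p'](R)) → 1
  σ[y='p'](π[y](σ[y='p'](R))) → 1

|E| = 1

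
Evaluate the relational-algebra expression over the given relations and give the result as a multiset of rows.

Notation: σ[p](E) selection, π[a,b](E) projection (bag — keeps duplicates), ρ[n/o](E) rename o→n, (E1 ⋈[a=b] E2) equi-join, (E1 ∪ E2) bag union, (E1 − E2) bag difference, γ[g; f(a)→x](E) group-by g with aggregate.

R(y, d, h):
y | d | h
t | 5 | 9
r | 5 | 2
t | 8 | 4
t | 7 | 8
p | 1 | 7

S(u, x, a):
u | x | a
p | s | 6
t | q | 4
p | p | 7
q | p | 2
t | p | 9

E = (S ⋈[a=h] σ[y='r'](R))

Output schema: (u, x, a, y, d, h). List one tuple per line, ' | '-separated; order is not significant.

Per-node cardinality:
  S → 5
  R → 5
  σ[y='r'](R) → 1
  (S ⋈[a=h] σ[y='r'](R)) → 1

== RESULT ==
u | x | a | y | d | h
q | p | 2 | r | 5 | 2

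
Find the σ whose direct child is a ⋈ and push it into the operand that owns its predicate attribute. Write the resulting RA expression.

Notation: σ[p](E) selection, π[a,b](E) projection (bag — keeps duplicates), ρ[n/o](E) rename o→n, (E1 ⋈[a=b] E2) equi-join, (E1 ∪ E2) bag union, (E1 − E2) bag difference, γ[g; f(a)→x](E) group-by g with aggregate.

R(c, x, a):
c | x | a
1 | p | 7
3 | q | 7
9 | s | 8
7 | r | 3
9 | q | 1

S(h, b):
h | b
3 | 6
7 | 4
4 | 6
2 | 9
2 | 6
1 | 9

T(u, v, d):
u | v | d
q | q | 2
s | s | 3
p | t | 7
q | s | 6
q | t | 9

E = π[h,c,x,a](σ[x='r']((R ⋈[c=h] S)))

σ filters on x, owned by the left side.
E' = π[h,c,x,a]((σ[x='r'](R) ⋈[c=h] S))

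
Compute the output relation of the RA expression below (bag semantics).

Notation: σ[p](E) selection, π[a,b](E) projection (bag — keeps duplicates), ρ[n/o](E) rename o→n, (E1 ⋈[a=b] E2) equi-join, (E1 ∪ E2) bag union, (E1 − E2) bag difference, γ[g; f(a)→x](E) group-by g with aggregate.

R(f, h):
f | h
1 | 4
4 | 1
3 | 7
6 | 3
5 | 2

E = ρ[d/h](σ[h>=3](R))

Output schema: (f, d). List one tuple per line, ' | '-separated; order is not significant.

Stepwise |·|:
  R → 5
  σ[h>=3](R) → 3
  ρ[d/h](σ[h>=3](R)) → 3

== RESULT ==
f | d
1 | 4
3 | 7
6 | 3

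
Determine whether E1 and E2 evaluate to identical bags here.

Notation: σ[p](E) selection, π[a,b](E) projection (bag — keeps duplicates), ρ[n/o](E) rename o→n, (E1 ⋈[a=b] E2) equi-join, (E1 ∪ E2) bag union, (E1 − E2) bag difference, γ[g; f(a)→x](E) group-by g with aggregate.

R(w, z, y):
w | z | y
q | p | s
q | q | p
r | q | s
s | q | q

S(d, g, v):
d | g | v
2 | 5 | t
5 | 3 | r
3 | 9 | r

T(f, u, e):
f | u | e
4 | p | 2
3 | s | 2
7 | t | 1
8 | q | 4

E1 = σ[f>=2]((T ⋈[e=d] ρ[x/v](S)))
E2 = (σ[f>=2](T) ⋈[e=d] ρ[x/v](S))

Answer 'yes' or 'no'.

E1 stepwise |·|:
  T → 4
  S → 3
  ρ[x/v](S) → 3
  (T ⋈[e=d] ρ[x/v](S)) → 2
  σ[f>=2]((T ⋈[e=d] ρ[x/v](S))) → 2
E2 stepwise |·|:
  T → 4
  σ[f>=2](T) → 4
  S → 3
  ρ[x/v](S) → 3
  (σ[f>=2](T) ⋈[e=d] ρ[x/v](S)) → 2

E1 and E2 produce the same multiset:
f | u | e | d | g | x
3 | s | 2 | 2 | 5 | t
4 | p | 2 | 2 | 5 | t

yes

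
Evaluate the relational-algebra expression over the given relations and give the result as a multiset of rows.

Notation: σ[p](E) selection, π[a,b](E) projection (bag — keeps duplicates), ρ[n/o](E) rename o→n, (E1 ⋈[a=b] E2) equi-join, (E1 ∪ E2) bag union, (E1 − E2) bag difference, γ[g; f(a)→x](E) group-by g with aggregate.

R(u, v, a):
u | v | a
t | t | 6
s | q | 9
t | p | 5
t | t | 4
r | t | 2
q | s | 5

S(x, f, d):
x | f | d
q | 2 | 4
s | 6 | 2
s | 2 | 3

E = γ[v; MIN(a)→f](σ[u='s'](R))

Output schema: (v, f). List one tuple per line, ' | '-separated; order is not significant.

Row counts bottom-up:
  R → 6
  σ[u='s'](R) → 1
  γ[v; MIN(a)→f](σ[u='s'](R)) → 1

== RESULT ==
v | f
q | 9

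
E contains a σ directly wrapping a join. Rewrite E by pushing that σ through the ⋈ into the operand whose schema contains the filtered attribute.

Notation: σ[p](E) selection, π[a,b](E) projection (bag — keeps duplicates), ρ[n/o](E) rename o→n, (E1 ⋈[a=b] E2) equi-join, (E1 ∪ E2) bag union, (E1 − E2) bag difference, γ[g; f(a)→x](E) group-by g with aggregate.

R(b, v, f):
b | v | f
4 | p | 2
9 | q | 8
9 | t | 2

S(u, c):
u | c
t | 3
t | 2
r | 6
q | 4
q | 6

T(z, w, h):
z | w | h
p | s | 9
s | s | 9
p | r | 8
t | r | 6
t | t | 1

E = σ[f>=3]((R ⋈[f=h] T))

σ filters on f, owned by the left side.
E' = (σ[f>=3](R) ⋈[f=h] T)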